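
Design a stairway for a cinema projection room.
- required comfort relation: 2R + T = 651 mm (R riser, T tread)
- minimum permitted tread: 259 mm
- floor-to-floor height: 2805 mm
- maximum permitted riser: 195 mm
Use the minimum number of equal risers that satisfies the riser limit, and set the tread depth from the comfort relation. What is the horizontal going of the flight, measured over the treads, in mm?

3878 mm

⌈2805/195⌉ = 15 risers.
Riser R = 2805 / 15 = 187 mm, within the 195 mm limit.
T = 651 − 2·187 = 277 mm, which satisfies the 259 mm minimum.
15 risers give 14 treads; going = 14 × 277 = 3878 mm.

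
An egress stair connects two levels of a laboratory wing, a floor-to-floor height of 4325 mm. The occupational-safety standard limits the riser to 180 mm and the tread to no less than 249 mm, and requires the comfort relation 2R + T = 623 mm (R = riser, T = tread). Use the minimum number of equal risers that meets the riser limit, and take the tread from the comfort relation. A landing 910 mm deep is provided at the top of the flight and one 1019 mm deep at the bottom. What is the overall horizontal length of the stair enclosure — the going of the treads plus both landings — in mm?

8577 mm

⌈4325/180⌉ = 25 risers.
Riser R = 4325 / 25 = 173 mm, within the 180 mm limit.
Tread T = 623 − 2 × 173 = 277 mm (≥ 249 mm).
25 risers give 24 treads; going = 24 × 277 = 6648 mm.
Enclosure = 6648 + 910 + 1019 = 8577 mm.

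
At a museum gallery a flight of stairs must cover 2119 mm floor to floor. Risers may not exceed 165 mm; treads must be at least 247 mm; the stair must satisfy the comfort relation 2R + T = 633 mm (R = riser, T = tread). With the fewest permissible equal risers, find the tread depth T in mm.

At most 165 each: 2119/165 = 12.84, giving 13 risers.
Each riser is 2119/13 = 163 mm (≤ 165 mm).
T = 633 − 2·163 = 307 mm, which satisfies the 247 mm minimum.

307 mm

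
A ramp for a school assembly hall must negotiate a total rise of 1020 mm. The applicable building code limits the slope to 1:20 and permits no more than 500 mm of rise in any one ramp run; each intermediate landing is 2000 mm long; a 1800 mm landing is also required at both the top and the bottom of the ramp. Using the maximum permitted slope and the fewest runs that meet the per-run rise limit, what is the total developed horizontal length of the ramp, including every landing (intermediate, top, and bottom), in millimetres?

28000 mm

1020 / 500 = 2.040 → round up to 3 ramp runs. That means 2 intermediate landings.
Ramp run (horizontal) at 1:20: 1020 × 20 = 20400 mm.
Intermediate landings: 2 × 2000 = 4000 mm.
Top and bottom landings: 2 × 1800 = 3600 mm.
Total = 20400 + 4000 + 3600 = 28000 mm.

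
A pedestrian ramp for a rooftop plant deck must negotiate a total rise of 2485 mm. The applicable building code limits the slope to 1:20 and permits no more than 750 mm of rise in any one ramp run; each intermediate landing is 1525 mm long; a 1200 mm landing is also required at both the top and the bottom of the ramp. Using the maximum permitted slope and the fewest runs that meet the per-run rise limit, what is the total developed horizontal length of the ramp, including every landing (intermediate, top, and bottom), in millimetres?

56675 mm

2485 / 750 = 3.313 → round up to 4 ramp runs. That means 3 intermediate landings.
Ramp run (horizontal) at 1:20: 2485 × 20 = 49700 mm.
Intermediate landings: 3 × 1525 = 4575 mm.
Top and bottom landings: 2 × 1200 = 2400 mm.
Total = 49700 + 4575 + 2400 = 56675 mm.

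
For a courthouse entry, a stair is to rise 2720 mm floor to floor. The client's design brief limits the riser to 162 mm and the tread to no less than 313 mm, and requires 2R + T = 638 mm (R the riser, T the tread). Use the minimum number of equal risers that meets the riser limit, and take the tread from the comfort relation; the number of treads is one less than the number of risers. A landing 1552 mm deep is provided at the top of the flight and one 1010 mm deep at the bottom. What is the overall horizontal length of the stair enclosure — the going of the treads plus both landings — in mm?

2720 / 162 = 16.79, so 17 risers are needed.
R = 2720 ÷ 17 = 160 mm.
T = 638 − 2·160 = 318 mm, which satisfies the 313 mm minimum.
Going = (17 − 1) × 318 = 5088 mm.
Enclosure = 5088 + 1552 + 1010 = 7650 mm.

7650 mm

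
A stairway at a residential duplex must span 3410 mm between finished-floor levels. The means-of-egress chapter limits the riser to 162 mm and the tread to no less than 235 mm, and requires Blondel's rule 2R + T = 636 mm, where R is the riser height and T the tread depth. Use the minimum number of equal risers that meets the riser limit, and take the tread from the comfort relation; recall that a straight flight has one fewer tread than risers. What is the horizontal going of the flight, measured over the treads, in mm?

3410 / 162 = 21.049 → round up to 22 risers.
Each riser is 3410/22 = 155 mm (≤ 162 mm).
Tread T = 636 − 2 × 155 = 326 mm (≥ 235 mm).
22 risers give 21 treads; going = 21 × 326 = 6846 mm.

6846 mm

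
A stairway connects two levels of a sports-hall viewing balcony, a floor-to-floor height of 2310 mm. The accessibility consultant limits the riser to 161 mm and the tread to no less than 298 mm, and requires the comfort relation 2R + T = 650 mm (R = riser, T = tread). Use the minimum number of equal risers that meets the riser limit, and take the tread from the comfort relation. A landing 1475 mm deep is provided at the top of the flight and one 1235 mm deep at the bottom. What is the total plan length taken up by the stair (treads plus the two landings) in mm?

7498 mm

At most 161 each: 2310/161 = 14.35, giving 15 risers.
Riser R = 2310 / 15 = 154 mm, within the 161 mm limit.
T = 650 − 2·154 = 342 mm, which satisfies the 298 mm minimum.
15 risers give 14 treads; going = 14 × 342 = 4788 mm.
Add landings: 4788 + 1475 + 1235 = 7498 mm.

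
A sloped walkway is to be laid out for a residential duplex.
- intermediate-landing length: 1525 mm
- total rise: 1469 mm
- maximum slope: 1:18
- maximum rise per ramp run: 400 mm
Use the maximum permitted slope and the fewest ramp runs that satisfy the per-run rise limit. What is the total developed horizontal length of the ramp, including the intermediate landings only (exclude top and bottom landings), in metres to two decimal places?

31.02 m

At most 400 each: 1469/400 = 3.67, giving 4 ramp runs. That means 3 intermediate landings.
Horizontal run for 1469 mm of rise at 1:18 is 1469 × 18 = 26442 mm.
Intermediate landings: 3 × 1525 = 4575 mm.
Total developed length = 26442 + 4575 = 31017 mm.
= 31.02 m.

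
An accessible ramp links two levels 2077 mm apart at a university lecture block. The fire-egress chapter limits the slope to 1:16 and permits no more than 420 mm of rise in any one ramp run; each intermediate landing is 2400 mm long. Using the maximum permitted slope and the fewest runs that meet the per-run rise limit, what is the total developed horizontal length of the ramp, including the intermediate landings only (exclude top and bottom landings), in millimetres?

2077 / 420 = 4.95, so 5 ramp runs are needed. That means 4 intermediate landings.
Horizontal run for 2077 mm of rise at 1:16 is 2077 × 16 = 33232 mm.
4 intermediate landings contribute 4 × 2400 = 9600 mm.
Total developed length = 33232 + 9600 = 42832 mm.

42832 mm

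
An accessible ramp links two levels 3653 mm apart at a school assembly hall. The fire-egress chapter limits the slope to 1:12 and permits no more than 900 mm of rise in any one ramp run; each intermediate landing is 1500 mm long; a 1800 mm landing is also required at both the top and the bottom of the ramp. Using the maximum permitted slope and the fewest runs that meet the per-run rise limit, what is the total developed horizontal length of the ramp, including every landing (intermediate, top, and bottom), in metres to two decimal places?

53.44 m

⌈3653/900⌉ = 5 ramp runs. That means 4 intermediate landings.
Horizontal run for 3653 mm of rise at 1:12 is 3653 × 12 = 43836 mm.
4 intermediate landings contribute 4 × 1500 = 6000 mm.
Top and bottom landings: 2 × 1800 = 3600 mm.
Total = 43836 + 6000 + 3600 = 53436 mm.
= 53.44 m.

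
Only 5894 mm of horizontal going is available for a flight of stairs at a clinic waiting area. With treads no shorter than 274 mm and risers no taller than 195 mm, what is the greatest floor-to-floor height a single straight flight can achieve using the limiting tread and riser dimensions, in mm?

4290 mm

Treads that fit: ⌊5894 / 274⌋ = 21.
Risers = treads + 1 = 22.
Maximum height = 22 × 195 = 4290 mm.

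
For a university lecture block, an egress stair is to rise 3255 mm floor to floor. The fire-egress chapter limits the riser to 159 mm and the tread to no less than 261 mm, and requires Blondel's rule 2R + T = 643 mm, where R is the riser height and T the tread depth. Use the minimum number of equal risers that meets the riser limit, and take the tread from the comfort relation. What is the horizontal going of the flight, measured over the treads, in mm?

6660 mm

3255 / 159 = 20.47, so 21 risers are needed.
Riser R = 3255 / 21 = 155 mm, within the 159 mm limit.
T = 643 − 2·155 = 333 mm, which satisfies the 261 mm minimum.
Going = (21 − 1) × 333 = 6660 mm.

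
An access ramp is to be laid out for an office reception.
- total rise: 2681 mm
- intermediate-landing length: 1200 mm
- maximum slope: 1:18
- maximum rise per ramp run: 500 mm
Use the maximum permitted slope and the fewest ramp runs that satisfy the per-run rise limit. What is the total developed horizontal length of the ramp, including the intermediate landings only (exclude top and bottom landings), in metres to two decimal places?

54.26 m

⌈2681/500⌉ = 6 ramp runs. That means 5 intermediate landings.
Ramp run (horizontal) at 1:18: 2681 × 18 = 48258 mm.
5 intermediate landings contribute 5 × 1200 = 6000 mm.
Total developed length = 48258 + 6000 = 54258 mm.
= 54.26 m.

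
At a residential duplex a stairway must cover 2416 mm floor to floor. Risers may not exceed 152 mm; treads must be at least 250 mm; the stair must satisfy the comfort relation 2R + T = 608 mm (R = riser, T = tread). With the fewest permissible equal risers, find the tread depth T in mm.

At most 152 each: 2416/152 = 15.89, giving 16 risers.
Riser R = 2416 / 16 = 151 mm, within the 152 mm limit.
T = 608 − 2·151 = 306 mm, which satisfies the 250 mm minimum.

306 mm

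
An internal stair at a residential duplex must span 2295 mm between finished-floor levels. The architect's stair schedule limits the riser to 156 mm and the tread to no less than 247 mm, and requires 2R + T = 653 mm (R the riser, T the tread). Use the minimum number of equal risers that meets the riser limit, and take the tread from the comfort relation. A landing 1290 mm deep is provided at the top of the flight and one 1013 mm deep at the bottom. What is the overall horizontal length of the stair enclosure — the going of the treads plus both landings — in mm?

At most 156 each: 2295/156 = 14.71, giving 15 risers.
Riser R = 2295 / 15 = 153 mm, within the 156 mm limit.
From 2R + T = 653: T = 653 − 306 = 347 mm.
Treads = 15 − 1 = 14; going = 14 × 347 = 4858 mm.
Add landings: 4858 + 1290 + 1013 = 7161 mm.

7161 mm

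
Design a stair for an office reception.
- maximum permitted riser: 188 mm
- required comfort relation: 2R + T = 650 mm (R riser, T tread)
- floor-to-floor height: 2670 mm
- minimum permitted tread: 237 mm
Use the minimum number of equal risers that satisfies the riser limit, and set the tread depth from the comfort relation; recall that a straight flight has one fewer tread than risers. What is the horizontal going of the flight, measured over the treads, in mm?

⌈2670/188⌉ = 15 risers.
Riser R = 2670 / 15 = 178 mm, within the 188 mm limit.
From 2R + T = 650: T = 650 − 356 = 294 mm.
15 risers give 14 treads; going = 14 × 294 = 4116 mm.

4116 mm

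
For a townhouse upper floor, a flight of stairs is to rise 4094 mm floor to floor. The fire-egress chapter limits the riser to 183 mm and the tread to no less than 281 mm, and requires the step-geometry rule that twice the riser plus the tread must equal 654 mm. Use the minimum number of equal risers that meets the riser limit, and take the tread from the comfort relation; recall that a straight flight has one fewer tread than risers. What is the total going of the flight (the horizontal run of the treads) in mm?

4094 / 183 = 22.37, so 23 risers are needed.
Riser R = 4094 / 23 = 178 mm, within the 183 mm limit.
Tread T = 654 − 2 × 178 = 298 mm (≥ 281 mm).
Going = (23 − 1) × 298 = 6556 mm.

6556 mm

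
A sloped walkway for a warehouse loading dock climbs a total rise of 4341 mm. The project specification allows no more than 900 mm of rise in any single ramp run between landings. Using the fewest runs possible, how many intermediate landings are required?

At most 900 each: 4341/900 = 4.82, giving 5 ramp runs.
5 runs are separated by 4 intermediate landings.

4 intermediate landings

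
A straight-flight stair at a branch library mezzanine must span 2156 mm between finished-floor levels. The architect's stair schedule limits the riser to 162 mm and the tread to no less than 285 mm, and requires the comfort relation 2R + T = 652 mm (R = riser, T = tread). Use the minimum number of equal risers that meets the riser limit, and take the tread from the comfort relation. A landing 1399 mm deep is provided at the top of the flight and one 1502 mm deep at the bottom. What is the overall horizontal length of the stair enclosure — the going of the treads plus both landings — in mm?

⌈2156/162⌉ = 14 risers.
R = 2156 ÷ 14 = 154 mm.
T = 652 − 2·154 = 344 mm, which satisfies the 285 mm minimum.
Treads = 14 − 1 = 13; going = 13 × 344 = 4472 mm.
Add landings: 4472 + 1399 + 1502 = 7373 mm.

7373 mm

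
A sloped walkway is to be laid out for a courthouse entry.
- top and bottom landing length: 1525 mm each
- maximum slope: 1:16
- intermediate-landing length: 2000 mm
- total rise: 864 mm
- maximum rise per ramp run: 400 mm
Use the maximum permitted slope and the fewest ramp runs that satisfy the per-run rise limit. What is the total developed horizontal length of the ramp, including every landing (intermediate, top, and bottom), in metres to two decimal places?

864 / 400 = 2.160 → round up to 3 ramp runs. That means 2 intermediate landings.
Horizontal run for 864 mm of rise at 1:16 is 864 × 16 = 13824 mm.
Intermediate landings: 2 × 2000 = 4000 mm.
Top and bottom landings: 2 × 1525 = 3050 mm.
Total = 13824 + 4000 + 3050 = 20874 mm.
= 20.87 m.

20.87 m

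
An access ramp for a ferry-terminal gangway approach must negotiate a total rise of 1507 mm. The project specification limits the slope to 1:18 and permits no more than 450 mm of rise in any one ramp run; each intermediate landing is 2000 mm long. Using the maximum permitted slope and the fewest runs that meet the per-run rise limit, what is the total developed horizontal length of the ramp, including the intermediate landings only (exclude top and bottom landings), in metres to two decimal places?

1507 / 450 = 3.35, so 4 ramp runs are needed. That means 3 intermediate landings.
Ramp run (horizontal) at 1:18: 1507 × 18 = 27126 mm.
3 intermediate landings contribute 3 × 2000 = 6000 mm.
Developed length = 27126 + 6000 = 33126 mm.
= 33.13 m.

33.13 m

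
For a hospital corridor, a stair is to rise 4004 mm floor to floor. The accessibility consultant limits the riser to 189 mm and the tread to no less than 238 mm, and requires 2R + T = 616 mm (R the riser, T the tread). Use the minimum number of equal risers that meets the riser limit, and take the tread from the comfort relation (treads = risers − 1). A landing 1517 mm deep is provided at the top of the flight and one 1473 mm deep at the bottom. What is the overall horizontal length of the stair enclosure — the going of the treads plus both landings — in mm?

4004 / 189 = 21.185 → round up to 22 risers.
Each riser is 4004/22 = 182 mm (≤ 189 mm).
T = 616 − 2·182 = 252 mm, which satisfies the 238 mm minimum.
22 risers give 21 treads; going = 21 × 252 = 5292 mm.
Add landings: 5292 + 1517 + 1473 = 8282 mm.

8282 mm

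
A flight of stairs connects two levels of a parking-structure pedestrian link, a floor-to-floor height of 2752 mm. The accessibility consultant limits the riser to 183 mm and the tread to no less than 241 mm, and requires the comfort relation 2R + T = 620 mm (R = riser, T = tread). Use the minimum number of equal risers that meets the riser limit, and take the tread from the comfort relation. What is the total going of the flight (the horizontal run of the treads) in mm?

⌈2752/183⌉ = 16 risers.
Each riser is 2752/16 = 172 mm (≤ 183 mm).
T = 620 − 2·172 = 276 mm, which satisfies the 241 mm minimum.
Treads = 16 − 1 = 15; going = 15 × 276 = 4140 mm.

4140 mm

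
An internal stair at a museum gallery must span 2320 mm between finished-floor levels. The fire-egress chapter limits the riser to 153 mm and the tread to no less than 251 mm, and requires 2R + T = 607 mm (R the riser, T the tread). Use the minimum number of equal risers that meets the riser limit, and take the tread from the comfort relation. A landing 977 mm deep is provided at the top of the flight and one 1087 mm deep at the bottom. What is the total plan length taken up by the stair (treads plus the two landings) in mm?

⌈2320/153⌉ = 16 risers.
Each riser is 2320/16 = 145 mm (≤ 153 mm).
T = 607 − 2·145 = 317 mm, which satisfies the 251 mm minimum.
Treads = 16 − 1 = 15; going = 15 × 317 = 4755 mm.
Enclosure = 4755 + 977 + 1087 = 6819 mm.

6819 mm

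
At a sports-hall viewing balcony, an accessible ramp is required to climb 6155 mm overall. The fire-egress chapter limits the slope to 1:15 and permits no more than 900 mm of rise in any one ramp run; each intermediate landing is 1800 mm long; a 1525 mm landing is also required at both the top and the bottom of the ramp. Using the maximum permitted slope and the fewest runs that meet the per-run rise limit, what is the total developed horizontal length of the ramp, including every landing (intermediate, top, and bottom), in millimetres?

106175 mm

6155 / 900 = 6.839 → round up to 7 ramp runs. That means 6 intermediate landings.
Ramp run (horizontal) at 1:15: 6155 × 15 = 92325 mm.
6 intermediate landings contribute 6 × 1800 = 10800 mm.
Top and bottom landings: 2 × 1525 = 3050 mm.
Total = 92325 + 10800 + 3050 = 106175 mm.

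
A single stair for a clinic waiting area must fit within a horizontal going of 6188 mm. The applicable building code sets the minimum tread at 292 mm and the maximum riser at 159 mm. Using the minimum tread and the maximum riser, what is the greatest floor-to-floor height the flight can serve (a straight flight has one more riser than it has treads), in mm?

6188 / 292 = 21.19, so 21 treads fit.
Risers = treads + 1 = 22.
Maximum height = 22 × 159 = 3498 mm.

3498 mm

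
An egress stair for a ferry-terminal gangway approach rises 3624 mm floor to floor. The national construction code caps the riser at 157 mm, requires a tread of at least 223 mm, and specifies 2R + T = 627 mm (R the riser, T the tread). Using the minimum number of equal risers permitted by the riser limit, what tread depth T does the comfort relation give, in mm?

325 mm

3624 / 157 = 23.08, so 24 risers are needed.
Each riser is 3624/24 = 151 mm (≤ 157 mm).
Tread T = 627 − 2 × 151 = 325 mm (≥ 223 mm).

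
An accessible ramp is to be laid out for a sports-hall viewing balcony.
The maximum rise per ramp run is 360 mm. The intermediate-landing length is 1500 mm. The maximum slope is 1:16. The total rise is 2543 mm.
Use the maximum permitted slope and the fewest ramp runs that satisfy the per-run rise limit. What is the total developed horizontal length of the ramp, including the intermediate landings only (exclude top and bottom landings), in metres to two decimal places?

At most 360 each: 2543/360 = 7.06, giving 8 ramp runs. That means 7 intermediate landings.
Ramp run (horizontal) at 1:16: 2543 × 16 = 40688 mm.
7 intermediate landings contribute 7 × 1500 = 10500 mm.
Developed length = 40688 + 10500 = 51188 mm.
= 51.19 m.

51.19 m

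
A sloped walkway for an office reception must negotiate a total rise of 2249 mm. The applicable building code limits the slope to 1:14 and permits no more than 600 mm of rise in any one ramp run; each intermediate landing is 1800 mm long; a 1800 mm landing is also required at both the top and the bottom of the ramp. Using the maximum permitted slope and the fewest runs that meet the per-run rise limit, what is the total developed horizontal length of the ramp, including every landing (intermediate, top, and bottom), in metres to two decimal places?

2249 / 600 = 3.748 → round up to 4 ramp runs. That means 3 intermediate landings.
Ramp run (horizontal) at 1:14: 2249 × 14 = 31486 mm.
Intermediate landings: 3 × 1800 = 5400 mm.
Top and bottom landings: 2 × 1800 = 3600 mm.
Total = 31486 + 5400 + 3600 = 40486 mm.
= 40.49 m.

40.49 m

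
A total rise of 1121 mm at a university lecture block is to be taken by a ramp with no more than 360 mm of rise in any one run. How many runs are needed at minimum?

4 runs

1121 / 360 = 3.114 → round up to 4 ramp runs.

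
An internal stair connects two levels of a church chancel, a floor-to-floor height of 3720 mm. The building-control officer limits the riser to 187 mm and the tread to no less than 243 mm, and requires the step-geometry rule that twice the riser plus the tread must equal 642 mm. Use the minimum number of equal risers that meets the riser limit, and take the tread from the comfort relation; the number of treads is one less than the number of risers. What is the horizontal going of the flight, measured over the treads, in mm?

5130 mm

⌈3720/187⌉ = 20 risers.
R = 3720 ÷ 20 = 186 mm.
Tread T = 642 − 2 × 186 = 270 mm (≥ 243 mm).
Going = (20 − 1) × 270 = 5130 mm.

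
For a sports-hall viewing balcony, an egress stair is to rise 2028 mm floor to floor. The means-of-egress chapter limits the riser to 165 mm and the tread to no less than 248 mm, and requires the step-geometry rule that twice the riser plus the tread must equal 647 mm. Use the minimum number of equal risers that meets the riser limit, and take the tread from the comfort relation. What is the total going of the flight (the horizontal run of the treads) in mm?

2028 / 165 = 12.291 → round up to 13 risers.
R = 2028 ÷ 13 = 156 mm.
T = 647 − 2·156 = 335 mm, which satisfies the 248 mm minimum.
Going = (13 − 1) × 335 = 4020 mm.

4020 mm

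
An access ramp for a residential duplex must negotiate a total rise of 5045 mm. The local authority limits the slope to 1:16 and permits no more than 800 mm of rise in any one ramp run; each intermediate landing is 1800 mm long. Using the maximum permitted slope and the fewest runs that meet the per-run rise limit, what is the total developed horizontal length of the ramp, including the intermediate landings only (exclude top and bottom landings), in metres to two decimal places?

91.52 m

5045 / 800 = 6.306 → round up to 7 ramp runs. That means 6 intermediate landings.
Ramp run (horizontal) at 1:16: 5045 × 16 = 80720 mm.
Intermediate landings: 6 × 1800 = 10800 mm.
Total developed length = 80720 + 10800 = 91520 mm.
= 91.52 m.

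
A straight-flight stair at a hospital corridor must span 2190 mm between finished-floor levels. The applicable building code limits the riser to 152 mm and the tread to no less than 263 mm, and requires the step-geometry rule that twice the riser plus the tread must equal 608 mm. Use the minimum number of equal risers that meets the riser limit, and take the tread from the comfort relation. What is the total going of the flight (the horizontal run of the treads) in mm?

4424 mm

⌈2190/152⌉ = 15 risers.
Riser R = 2190 / 15 = 146 mm, within the 152 mm limit.
T = 608 − 2·146 = 316 mm, which satisfies the 263 mm minimum.
Treads = 15 − 1 = 14; going = 14 × 316 = 4424 mm.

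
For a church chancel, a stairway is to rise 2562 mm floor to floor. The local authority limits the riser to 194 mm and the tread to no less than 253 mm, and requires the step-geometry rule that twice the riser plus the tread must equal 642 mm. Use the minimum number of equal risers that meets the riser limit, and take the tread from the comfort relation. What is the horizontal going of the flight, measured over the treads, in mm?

⌈2562/194⌉ = 14 risers.
R = 2562 ÷ 14 = 183 mm.
T = 642 − 2·183 = 276 mm, which satisfies the 253 mm minimum.
Treads = 14 − 1 = 13; going = 13 × 276 = 3588 mm.

3588 mm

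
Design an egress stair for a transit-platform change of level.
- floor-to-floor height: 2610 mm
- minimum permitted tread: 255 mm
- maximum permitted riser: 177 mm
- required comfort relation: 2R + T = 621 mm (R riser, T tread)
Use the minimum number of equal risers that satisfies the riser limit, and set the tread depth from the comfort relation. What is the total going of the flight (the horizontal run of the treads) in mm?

2610 / 177 = 14.746 → round up to 15 risers.
Each riser is 2610/15 = 174 mm (≤ 177 mm).
Tread T = 621 − 2 × 174 = 273 mm (≥ 255 mm).
15 risers give 14 treads; going = 14 × 273 = 3822 mm.

3822 mm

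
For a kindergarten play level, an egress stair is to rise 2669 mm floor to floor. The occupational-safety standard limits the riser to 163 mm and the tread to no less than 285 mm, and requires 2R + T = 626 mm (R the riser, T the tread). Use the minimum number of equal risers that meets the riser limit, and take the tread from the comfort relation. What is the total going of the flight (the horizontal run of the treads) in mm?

4992 mm

2669 / 163 = 16.37, so 17 risers are needed.
R = 2669 ÷ 17 = 157 mm.
From 2R + T = 626: T = 626 − 314 = 312 mm.
17 risers give 16 treads; going = 16 × 312 = 4992 mm.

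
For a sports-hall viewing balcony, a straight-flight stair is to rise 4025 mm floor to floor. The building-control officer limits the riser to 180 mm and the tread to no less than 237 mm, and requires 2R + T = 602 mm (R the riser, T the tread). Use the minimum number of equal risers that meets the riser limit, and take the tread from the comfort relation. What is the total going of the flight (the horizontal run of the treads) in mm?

⌈4025/180⌉ = 23 risers.
Each riser is 4025/23 = 175 mm (≤ 180 mm).
Tread T = 602 − 2 × 175 = 252 mm (≥ 237 mm).
23 risers give 22 treads; going = 22 × 252 = 5544 mm.

5544 mm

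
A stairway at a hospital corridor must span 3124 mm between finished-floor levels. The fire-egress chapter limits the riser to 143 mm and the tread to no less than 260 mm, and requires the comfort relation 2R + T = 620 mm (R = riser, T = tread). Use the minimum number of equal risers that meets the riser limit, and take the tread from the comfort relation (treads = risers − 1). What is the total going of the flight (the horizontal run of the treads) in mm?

3124 / 143 = 21.846 → round up to 22 risers.
Riser R = 3124 / 22 = 142 mm, within the 143 mm limit.
Tread T = 620 − 2 × 142 = 336 mm (≥ 260 mm).
Going = (22 − 1) × 336 = 7056 mm.

7056 mm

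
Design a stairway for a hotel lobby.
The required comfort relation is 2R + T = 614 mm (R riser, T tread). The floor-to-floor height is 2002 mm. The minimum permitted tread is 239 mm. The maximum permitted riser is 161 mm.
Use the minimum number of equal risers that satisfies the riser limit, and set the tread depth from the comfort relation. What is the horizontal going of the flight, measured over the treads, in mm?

⌈2002/161⌉ = 13 risers.
Each riser is 2002/13 = 154 mm (≤ 161 mm).
Tread T = 614 − 2 × 154 = 306 mm (≥ 239 mm).
Treads = 13 − 1 = 12; going = 12 × 306 = 3672 mm.

3672 mm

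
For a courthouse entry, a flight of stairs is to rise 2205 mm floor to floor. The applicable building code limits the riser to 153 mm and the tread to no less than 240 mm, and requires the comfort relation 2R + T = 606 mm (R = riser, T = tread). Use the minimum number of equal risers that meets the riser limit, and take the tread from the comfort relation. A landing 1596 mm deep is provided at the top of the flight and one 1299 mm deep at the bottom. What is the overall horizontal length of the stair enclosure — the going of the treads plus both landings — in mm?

2205 / 153 = 14.41, so 15 risers are needed.
Each riser is 2205/15 = 147 mm (≤ 153 mm).
Tread T = 606 − 2 × 147 = 312 mm (≥ 240 mm).
15 risers give 14 treads; going = 14 × 312 = 4368 mm.
Enclosure = 4368 + 1596 + 1299 = 7263 mm.

7263 mm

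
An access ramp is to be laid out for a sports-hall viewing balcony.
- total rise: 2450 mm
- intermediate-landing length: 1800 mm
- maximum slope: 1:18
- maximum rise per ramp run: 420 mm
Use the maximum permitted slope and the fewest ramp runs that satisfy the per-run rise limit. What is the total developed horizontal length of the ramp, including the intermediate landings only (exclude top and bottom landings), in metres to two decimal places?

53.10 m

2450 / 420 = 5.83, so 6 ramp runs are needed. That means 5 intermediate landings.
Horizontal run for 2450 mm of rise at 1:18 is 2450 × 18 = 44100 mm.
5 intermediate landings contribute 5 × 1800 = 9000 mm.
Developed length = 44100 + 9000 = 53100 mm.
= 53.10 m.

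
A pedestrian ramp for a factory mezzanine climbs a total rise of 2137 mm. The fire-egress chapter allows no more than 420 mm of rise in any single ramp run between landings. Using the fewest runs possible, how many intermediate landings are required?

⌈2137/420⌉ = 6 ramp runs.
6 runs are separated by 5 intermediate landings.

5 intermediate landings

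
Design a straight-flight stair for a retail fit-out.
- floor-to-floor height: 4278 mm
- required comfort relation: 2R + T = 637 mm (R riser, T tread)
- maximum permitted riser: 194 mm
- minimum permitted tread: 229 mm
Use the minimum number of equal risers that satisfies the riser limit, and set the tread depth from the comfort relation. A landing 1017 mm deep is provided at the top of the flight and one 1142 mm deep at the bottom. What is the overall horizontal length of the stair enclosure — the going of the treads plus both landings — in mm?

7989 mm

4278 / 194 = 22.052 → round up to 23 risers.
R = 4278 ÷ 23 = 186 mm.
T = 637 − 2·186 = 265 mm, which satisfies the 229 mm minimum.
Going = (23 − 1) × 265 = 5830 mm.
Add landings: 5830 + 1017 + 1142 = 7989 mm.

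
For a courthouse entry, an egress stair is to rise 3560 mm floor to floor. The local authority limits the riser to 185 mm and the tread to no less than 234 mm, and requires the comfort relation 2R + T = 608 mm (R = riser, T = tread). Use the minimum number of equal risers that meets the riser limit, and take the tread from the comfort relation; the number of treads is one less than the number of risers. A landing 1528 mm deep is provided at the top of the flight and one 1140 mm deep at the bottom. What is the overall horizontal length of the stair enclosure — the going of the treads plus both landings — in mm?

At most 185 each: 3560/185 = 19.24, giving 20 risers.
R = 3560 ÷ 20 = 178 mm.
From 2R + T = 608: T = 608 − 356 = 252 mm.
Going = (20 − 1) × 252 = 4788 mm.
Enclosure = 4788 + 1528 + 1140 = 7456 mm.

7456 mm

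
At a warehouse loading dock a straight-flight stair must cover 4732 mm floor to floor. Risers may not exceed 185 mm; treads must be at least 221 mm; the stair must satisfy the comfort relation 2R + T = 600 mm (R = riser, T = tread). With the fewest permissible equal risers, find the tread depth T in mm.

4732 / 185 = 25.578 → round up to 26 risers.
Each riser is 4732/26 = 182 mm (≤ 185 mm).
From 2R + T = 600: T = 600 − 364 = 236 mm.

236 mm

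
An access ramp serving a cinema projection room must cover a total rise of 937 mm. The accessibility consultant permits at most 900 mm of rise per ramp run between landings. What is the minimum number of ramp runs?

⌈937/900⌉ = 2 ramp runs.

2 runs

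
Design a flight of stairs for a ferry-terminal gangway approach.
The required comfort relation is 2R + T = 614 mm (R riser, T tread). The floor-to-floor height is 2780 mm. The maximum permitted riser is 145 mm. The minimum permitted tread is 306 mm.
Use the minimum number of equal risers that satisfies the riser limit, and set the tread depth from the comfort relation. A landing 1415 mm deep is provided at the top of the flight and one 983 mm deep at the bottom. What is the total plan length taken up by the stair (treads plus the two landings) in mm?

8782 mm

⌈2780/145⌉ = 20 risers.
Riser R = 2780 / 20 = 139 mm, within the 145 mm limit.
T = 614 − 2·139 = 336 mm, which satisfies the 306 mm minimum.
Going = (20 − 1) × 336 = 6384 mm.
Enclosure = 6384 + 1415 + 983 = 8782 mm.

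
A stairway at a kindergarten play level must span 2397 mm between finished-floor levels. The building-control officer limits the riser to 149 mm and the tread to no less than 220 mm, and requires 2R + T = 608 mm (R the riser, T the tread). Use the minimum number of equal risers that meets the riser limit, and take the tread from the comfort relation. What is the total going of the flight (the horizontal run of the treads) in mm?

5216 mm

⌈2397/149⌉ = 17 risers.
Riser R = 2397 / 17 = 141 mm, within the 149 mm limit.
T = 608 − 2·141 = 326 mm, which satisfies the 220 mm minimum.
Going = (17 − 1) × 326 = 5216 mm.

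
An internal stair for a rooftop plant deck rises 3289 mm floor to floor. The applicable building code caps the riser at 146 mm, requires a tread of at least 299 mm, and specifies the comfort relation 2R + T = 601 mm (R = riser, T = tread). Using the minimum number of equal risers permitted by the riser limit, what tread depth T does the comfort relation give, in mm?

3289 / 146 = 22.53, so 23 risers are needed.
R = 3289 ÷ 23 = 143 mm.
T = 601 − 2·143 = 315 mm, which satisfies the 299 mm minimum.

315 mm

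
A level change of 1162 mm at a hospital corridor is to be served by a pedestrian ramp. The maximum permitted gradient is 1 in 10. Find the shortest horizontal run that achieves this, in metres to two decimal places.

11.62 m

Run = rise × 10 = 1162 × 10 = 11620 mm.
11620 mm = 11.62 m.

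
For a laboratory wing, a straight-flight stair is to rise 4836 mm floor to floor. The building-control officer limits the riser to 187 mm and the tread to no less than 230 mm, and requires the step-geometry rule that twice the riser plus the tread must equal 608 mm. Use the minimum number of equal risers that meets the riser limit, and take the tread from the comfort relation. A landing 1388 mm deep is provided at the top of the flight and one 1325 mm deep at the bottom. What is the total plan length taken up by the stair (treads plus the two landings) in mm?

4836 / 187 = 25.861 → round up to 26 risers.
Each riser is 4836/26 = 186 mm (≤ 187 mm).
Tread T = 608 − 2 × 186 = 236 mm (≥ 230 mm).
Going = (26 − 1) × 236 = 5900 mm.
Enclosure = 5900 + 1388 + 1325 = 8613 mm.

8613 mm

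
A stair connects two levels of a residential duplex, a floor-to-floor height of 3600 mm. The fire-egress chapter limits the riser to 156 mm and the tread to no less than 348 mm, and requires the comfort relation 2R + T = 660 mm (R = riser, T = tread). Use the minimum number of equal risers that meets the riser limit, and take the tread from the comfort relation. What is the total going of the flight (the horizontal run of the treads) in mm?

At most 156 each: 3600/156 = 23.08, giving 24 risers.
Riser R = 3600 / 24 = 150 mm, within the 156 mm limit.
Tread T = 660 − 2 × 150 = 360 mm (≥ 348 mm).
24 risers give 23 treads; going = 23 × 360 = 8280 mm.

8280 mm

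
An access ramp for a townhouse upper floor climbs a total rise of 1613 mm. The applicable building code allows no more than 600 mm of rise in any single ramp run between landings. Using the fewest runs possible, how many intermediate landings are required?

2 intermediate landings

⌈1613/600⌉ = 3 ramp runs.
3 runs are separated by 2 intermediate landings.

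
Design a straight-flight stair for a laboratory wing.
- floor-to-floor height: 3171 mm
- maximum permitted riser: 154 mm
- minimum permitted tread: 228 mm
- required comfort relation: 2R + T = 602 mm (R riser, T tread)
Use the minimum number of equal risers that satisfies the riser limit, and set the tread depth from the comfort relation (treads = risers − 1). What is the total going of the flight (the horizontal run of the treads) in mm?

At most 154 each: 3171/154 = 20.59, giving 21 risers.
R = 3171 ÷ 21 = 151 mm.
T = 602 − 2·151 = 300 mm, which satisfies the 228 mm minimum.
Treads = 21 − 1 = 20; going = 20 × 300 = 6000 mm.

6000 mm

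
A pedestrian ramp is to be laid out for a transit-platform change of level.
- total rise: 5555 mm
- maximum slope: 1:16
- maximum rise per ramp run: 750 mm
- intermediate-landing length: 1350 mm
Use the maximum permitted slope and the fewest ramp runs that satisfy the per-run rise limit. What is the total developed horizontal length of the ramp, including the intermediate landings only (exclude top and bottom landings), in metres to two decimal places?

5555 / 750 = 7.41, so 8 ramp runs are needed. That means 7 intermediate landings.
Ramp run (horizontal) at 1:16: 5555 × 16 = 88880 mm.
7 intermediate landings contribute 7 × 1350 = 9450 mm.
Developed length = 88880 + 9450 = 98330 mm.
= 98.33 m.

98.33 m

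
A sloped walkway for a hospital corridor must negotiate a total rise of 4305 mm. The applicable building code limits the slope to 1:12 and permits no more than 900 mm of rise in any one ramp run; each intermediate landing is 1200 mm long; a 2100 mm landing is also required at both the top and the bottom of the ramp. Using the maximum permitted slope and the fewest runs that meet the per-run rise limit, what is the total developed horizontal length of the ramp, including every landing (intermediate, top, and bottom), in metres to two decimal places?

At most 900 each: 4305/900 = 4.78, giving 5 ramp runs. That means 4 intermediate landings.
Horizontal run for 4305 mm of rise at 1:12 is 4305 × 12 = 51660 mm.
Intermediate landings: 4 × 1200 = 4800 mm.
Top and bottom landings: 2 × 2100 = 4200 mm.
Total = 51660 + 4800 + 4200 = 60660 mm.
= 60.66 m.

60.66 m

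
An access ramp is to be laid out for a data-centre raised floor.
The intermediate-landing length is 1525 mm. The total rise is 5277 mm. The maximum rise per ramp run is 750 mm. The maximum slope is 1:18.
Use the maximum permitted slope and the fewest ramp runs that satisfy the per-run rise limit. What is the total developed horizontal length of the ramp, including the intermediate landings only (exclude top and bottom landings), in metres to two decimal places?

5277 / 750 = 7.036 → round up to 8 ramp runs. That means 7 intermediate landings.
Ramp run (horizontal) at 1:18: 5277 × 18 = 94986 mm.
Intermediate landings: 7 × 1525 = 10675 mm.
Developed length = 94986 + 10675 = 105661 mm.
= 105.66 m.

105.66 m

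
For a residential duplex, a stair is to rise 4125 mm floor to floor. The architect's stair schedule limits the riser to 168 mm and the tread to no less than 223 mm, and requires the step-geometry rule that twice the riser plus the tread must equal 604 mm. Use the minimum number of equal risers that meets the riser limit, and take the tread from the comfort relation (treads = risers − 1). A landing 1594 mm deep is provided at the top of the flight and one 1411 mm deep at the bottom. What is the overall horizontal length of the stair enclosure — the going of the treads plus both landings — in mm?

⌈4125/168⌉ = 25 risers.
Riser R = 4125 / 25 = 165 mm, within the 168 mm limit.
Tread T = 604 − 2 × 165 = 274 mm (≥ 223 mm).
Going = (25 − 1) × 274 = 6576 mm.
Add landings: 6576 + 1594 + 1411 = 9581 mm.

9581 mm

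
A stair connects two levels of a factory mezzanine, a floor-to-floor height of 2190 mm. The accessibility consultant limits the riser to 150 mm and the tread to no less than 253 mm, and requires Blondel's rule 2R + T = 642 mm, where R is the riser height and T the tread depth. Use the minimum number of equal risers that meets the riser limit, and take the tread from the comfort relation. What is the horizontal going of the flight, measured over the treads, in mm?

4900 mm

⌈2190/150⌉ = 15 risers.
Riser R = 2190 / 15 = 146 mm, within the 150 mm limit.
Tread T = 642 − 2 × 146 = 350 mm (≥ 253 mm).
Treads = 15 − 1 = 14; going = 14 × 350 = 4900 mm.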